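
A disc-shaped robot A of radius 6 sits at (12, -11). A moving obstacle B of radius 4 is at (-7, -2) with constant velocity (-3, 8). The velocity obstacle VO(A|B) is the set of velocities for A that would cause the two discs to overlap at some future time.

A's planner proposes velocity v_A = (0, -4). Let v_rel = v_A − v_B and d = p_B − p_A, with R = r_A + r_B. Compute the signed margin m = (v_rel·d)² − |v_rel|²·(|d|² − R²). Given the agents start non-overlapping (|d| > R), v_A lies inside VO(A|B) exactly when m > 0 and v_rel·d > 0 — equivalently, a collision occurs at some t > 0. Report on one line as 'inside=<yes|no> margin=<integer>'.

d = (-19, 9),  |d|² = 442;  R = 6+4 = 10,  c = 442−10² = 342
v_rel = (3, -12),  |v_rel|² = 153;  v_rel·d = (3)·(-19) + (-12)·(9) = -165
153·t² + 330·t + 342 = 0  ⇒  m = (-165)² − 153·342 = -25101
m = -25101 < 0,  v_rel·d = -165 < 0  ⇒  outside

inside=no margin=-25101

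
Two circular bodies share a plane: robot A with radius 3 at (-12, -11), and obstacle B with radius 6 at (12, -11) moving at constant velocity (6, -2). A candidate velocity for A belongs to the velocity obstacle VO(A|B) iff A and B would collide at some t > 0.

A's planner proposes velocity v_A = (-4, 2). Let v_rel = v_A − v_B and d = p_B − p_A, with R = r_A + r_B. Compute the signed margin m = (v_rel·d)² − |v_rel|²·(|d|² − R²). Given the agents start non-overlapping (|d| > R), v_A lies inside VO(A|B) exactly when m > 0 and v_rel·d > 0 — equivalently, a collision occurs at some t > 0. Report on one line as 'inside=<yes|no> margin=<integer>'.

d = (24, 0),  |d|² = 576;  R = 3+6 = 9,  c = 576−9² = 495
v_rel = (-10, 4),  |v_rel|² = 116;  v_rel·d = (-10)·(24) + (4)·(0) = -240
116·t² + 480·t + 495 = 0  ⇒  m = (-240)² − 116·495 = 180
m = 180 > 0,  v_rel·d = -240 < 0  ⇒  outside

inside=no margin=180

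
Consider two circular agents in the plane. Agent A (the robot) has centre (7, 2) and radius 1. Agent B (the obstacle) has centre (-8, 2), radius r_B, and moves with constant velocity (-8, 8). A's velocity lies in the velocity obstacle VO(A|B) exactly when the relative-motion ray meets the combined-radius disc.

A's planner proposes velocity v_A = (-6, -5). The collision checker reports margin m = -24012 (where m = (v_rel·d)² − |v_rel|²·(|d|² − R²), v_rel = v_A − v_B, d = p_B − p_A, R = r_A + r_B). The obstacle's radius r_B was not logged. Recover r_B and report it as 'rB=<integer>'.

m = -24012
d = (-15, 0);  v_rel = (2, -13),  |v_rel|² = 173
v_rel×d = (2)·(0) − (-13)·(-15) = -195
since m = R²·173 − (-195)²:  R² = (38025 + -24012) / 173 = 81
R = √81 = 9  ⇒  r_B = 9 − 1 = 8

rB=8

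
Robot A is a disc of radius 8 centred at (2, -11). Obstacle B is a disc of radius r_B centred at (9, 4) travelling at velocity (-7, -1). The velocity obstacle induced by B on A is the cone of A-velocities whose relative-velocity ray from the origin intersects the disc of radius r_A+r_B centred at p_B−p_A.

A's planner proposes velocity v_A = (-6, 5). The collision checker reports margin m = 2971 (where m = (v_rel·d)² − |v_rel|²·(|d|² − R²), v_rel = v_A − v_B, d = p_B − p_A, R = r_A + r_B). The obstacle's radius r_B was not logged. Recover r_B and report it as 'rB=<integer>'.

m = 2971
d = (7, 15);  v_rel = (1, 6),  |v_rel|² = 37
v_rel×d = (1)·(15) − (6)·(7) = -27
since m = R²·37 − (-27)²:  R² = (729 + 2971) / 37 = 100
R = √100 = 10  ⇒  r_B = 10 − 8 = 2

rB=2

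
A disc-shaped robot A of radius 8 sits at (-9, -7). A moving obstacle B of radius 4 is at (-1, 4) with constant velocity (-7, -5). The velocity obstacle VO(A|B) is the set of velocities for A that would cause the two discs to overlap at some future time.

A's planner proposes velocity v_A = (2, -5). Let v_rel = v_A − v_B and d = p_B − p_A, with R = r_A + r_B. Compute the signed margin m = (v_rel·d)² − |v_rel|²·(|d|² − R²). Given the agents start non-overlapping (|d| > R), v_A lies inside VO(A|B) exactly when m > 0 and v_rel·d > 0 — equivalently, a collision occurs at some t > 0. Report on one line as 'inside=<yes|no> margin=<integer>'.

d = (8, 11),  |d|² = 185;  R = 8+4 = 12,  c = 185−12² = 41
v_rel = (9, 0),  |v_rel|² = 81;  v_rel·d = (9)·(8) + (0)·(11) = 72
81·t² − 144·t + 41 = 0  ⇒  m = 72² − 81·41 = 1863
m = 1863 > 0,  v_rel·d = 72 > 0  ⇒  inside

inside=yes margin=1863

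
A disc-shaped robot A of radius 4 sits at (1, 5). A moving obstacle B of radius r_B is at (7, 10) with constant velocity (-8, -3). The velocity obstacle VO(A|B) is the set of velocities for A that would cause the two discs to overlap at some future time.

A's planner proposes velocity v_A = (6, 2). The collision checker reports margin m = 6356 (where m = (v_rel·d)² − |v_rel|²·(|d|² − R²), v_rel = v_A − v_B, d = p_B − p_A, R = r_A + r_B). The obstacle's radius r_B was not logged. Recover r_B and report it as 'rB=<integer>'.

m = 6356
d = (6, 5);  v_rel = (14, 5),  |v_rel|² = 221
v_rel×d = (14)·(5) − (5)·(6) = 40
since m = R²·221 − 40²:  R² = (1600 + 6356) / 221 = 36
R = √36 = 6  ⇒  r_B = 6 − 4 = 2

rB=2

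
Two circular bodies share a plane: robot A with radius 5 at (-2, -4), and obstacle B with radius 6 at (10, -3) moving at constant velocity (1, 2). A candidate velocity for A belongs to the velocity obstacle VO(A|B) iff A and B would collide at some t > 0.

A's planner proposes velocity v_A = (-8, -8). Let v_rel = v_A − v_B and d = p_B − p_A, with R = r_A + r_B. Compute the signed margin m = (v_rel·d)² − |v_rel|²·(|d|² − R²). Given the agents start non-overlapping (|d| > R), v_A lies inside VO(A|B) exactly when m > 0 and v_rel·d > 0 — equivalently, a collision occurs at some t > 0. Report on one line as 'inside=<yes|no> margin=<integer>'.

d = (12, 1),  |d|² = 145;  R = 5+6 = 11,  c = 145−11² = 24
v_rel = (-9, -10),  |v_rel|² = 181;  v_rel·d = (-9)·(12) + (-10)·(1) = -118
181·t² + 236·t + 24 = 0  ⇒  m = (-118)² − 181·24 = 9580
m = 9580 > 0,  v_rel·d = -118 < 0  ⇒  outside

inside=no margin=9580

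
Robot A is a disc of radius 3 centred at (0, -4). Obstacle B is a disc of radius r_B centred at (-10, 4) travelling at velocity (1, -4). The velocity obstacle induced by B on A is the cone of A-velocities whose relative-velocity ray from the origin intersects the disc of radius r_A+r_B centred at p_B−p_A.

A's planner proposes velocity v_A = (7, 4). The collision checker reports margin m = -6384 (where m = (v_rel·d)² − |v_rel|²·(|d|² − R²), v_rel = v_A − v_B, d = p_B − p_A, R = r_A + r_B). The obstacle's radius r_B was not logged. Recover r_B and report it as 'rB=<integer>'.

m = -6384
d = (-10, 8);  v_rel = (6, 8),  |v_rel|² = 100
v_rel×d = (6)·(8) − (8)·(-10) = 128
since m = R²·100 − 128²:  R² = (16384 + -6384) / 100 = 100
R = √100 = 10  ⇒  r_B = 10 − 3 = 7

rB=7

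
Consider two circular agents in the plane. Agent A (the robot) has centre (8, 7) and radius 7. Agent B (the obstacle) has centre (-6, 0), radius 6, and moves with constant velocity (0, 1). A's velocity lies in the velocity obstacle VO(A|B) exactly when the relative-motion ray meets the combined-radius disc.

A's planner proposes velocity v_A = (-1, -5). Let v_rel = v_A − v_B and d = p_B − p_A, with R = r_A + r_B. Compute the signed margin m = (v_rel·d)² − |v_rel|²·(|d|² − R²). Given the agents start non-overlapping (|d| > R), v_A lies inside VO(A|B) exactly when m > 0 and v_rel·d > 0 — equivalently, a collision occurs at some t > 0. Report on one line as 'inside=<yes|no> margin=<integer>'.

d = (-14, -7),  |d|² = 245;  R = 7+6 = 13,  c = 245−13² = 76
v_rel = (-1, -6),  |v_rel|² = 37;  v_rel·d = (-1)·(-14) + (-6)·(-7) = 56
37·t² − 112·t + 76 = 0  ⇒  m = 56² − 37·76 = 324
m = 324 > 0,  v_rel·d = 56 > 0  ⇒  inside

inside=yes margin=324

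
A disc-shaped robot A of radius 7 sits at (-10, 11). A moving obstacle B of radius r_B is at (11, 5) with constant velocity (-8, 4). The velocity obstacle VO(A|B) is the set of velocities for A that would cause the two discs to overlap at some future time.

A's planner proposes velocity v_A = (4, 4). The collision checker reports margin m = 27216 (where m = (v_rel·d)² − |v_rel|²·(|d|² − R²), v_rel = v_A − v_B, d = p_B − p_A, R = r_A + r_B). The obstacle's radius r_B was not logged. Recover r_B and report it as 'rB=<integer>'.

m = 27216
d = (21, -6);  v_rel = (12, 0),  |v_rel|² = 144
v_rel×d = (12)·(-6) − (0)·(21) = -72
since m = R²·144 − (-72)²:  R² = (5184 + 27216) / 144 = 225
R = √225 = 15  ⇒  r_B = 15 − 7 = 8

rB=8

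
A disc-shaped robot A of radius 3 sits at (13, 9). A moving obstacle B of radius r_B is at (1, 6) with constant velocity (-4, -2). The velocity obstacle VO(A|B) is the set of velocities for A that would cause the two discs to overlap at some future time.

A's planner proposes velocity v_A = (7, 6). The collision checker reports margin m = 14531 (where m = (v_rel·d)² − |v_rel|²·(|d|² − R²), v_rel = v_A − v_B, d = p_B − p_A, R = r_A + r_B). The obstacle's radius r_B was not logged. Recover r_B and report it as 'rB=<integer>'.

m = 14531
d = (-12, -3);  v_rel = (11, 8),  |v_rel|² = 185
v_rel×d = (11)·(-3) − (8)·(-12) = 63
since m = R²·185 − 63²:  R² = (3969 + 14531) / 185 = 100
R = √100 = 10  ⇒  r_B = 10 − 3 = 7

rB=7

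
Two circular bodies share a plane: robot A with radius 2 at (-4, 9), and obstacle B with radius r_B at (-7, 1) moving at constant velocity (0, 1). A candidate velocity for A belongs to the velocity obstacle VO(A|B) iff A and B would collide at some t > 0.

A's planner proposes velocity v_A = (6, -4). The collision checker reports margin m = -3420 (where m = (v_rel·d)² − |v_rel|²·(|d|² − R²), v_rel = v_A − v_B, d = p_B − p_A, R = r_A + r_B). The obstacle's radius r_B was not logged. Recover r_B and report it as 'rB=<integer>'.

m = -3420
d = (-3, -8);  v_rel = (6, -5),  |v_rel|² = 61
v_rel×d = (6)·(-8) − (-5)·(-3) = -63
since m = R²·61 − (-63)²:  R² = (3969 + -3420) / 61 = 9
R = √9 = 3  ⇒  r_B = 3 − 2 = 1

rB=1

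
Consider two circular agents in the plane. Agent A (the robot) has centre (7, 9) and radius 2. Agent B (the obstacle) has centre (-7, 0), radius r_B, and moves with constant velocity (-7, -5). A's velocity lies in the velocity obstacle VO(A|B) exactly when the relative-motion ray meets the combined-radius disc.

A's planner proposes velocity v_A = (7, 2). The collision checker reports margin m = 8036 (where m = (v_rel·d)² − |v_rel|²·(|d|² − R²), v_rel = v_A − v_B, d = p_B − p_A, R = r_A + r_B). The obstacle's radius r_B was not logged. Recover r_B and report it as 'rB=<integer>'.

m = 8036
d = (-14, -9);  v_rel = (14, 7),  |v_rel|² = 245
v_rel×d = (14)·(-9) − (7)·(-14) = -28
since m = R²·245 − (-28)²:  R² = (784 + 8036) / 245 = 36
R = √36 = 6  ⇒  r_B = 6 − 2 = 4

rB=4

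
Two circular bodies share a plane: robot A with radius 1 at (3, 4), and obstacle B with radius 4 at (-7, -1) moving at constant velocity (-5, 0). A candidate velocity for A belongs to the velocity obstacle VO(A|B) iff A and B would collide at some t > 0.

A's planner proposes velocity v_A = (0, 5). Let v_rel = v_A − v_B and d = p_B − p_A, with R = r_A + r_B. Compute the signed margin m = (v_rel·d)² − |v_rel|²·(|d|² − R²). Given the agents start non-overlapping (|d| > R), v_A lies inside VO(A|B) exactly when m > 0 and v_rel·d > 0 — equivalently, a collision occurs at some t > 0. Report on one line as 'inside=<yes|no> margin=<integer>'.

d = (-10, -5),  |d|² = 125;  R = 1+4 = 5,  c = 125−5² = 100
v_rel = (5, 5),  |v_rel|² = 50;  v_rel·d = (5)·(-10) + (5)·(-5) = -75
50·t² + 150·t + 100 = 0  ⇒  m = (-75)² − 50·100 = 625
m = 625 > 0,  v_rel·d = -75 < 0  ⇒  outside

inside=no margin=625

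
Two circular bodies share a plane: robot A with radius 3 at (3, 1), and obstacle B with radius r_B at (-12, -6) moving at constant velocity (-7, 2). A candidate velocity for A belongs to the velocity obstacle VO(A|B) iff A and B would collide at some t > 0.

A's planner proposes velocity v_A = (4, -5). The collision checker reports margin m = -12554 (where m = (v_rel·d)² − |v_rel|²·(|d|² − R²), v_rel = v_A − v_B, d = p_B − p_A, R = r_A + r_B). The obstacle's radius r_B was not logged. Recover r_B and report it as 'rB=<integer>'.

m = -12554
d = (-15, -7);  v_rel = (11, -7),  |v_rel|² = 170
v_rel×d = (11)·(-7) − (-7)·(-15) = -182
since m = R²·170 − (-182)²:  R² = (33124 + -12554) / 170 = 121
R = √121 = 11  ⇒  r_B = 11 − 3 = 8

rB=8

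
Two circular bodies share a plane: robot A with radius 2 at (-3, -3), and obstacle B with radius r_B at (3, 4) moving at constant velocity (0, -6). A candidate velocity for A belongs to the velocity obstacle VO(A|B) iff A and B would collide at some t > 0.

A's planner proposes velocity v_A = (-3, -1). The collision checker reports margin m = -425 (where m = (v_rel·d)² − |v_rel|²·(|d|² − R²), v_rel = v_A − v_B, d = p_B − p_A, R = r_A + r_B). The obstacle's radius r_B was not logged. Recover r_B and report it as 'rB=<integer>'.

m = -425
d = (6, 7);  v_rel = (-3, 5),  |v_rel|² = 34
v_rel×d = (-3)·(7) − (5)·(6) = -51
since m = R²·34 − (-51)²:  R² = (2601 + -425) / 34 = 64
R = √64 = 8  ⇒  r_B = 8 − 2 = 6

rB=6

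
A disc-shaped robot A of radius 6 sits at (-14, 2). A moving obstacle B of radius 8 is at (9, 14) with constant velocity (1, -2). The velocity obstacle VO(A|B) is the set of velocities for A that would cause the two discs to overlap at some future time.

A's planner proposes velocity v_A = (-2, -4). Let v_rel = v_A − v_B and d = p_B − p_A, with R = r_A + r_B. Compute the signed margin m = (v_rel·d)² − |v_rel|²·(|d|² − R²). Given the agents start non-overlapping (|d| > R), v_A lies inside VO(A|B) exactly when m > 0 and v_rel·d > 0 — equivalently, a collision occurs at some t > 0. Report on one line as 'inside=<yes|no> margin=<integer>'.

d = (23, 12),  |d|² = 673;  R = 6+8 = 14,  c = 673−14² = 477
v_rel = (-3, -2),  |v_rel|² = 13;  v_rel·d = (-3)·(23) + (-2)·(12) = -93
13·t² + 186·t + 477 = 0  ⇒  m = (-93)² − 13·477 = 2448
m = 2448 > 0,  v_rel·d = -93 < 0  ⇒  outside

inside=no margin=2448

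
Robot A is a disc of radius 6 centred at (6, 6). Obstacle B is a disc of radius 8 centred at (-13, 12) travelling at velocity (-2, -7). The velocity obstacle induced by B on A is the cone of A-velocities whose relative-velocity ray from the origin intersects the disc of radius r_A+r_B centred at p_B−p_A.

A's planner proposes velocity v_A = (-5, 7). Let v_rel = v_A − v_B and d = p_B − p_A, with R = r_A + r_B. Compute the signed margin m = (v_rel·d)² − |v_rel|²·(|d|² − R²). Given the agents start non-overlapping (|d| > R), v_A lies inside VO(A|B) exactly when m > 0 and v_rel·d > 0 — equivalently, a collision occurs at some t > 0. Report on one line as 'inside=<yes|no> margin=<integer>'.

d = (-19, 6),  |d|² = 397;  R = 6+8 = 14,  c = 397−14² = 201
v_rel = (-3, 14),  |v_rel|² = 205;  v_rel·d = (-3)·(-19) + (14)·(6) = 141
205·t² − 282·t + 201 = 0  ⇒  m = 141² − 205·201 = -21324
m = -21324 < 0,  v_rel·d = 141 > 0  ⇒  outside

inside=no margin=-21324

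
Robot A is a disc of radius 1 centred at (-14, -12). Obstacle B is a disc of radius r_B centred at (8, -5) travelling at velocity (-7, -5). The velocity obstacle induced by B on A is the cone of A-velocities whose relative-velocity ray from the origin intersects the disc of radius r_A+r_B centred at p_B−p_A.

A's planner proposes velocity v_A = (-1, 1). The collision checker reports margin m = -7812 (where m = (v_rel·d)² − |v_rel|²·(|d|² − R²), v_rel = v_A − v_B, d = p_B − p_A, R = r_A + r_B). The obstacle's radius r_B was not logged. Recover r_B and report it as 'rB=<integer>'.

m = -7812
d = (22, 7);  v_rel = (6, 6),  |v_rel|² = 72
v_rel×d = (6)·(7) − (6)·(22) = -90
since m = R²·72 − (-90)²:  R² = (8100 + -7812) / 72 = 4
R = √4 = 2  ⇒  r_B = 2 − 1 = 1

rB=1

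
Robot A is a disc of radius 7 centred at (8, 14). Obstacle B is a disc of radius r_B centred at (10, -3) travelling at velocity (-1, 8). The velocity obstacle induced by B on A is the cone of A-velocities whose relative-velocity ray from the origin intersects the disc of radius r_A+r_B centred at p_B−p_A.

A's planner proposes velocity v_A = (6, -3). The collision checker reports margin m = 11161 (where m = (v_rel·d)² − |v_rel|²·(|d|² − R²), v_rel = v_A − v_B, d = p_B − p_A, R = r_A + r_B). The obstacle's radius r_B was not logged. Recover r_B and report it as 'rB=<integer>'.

m = 11161
d = (2, -17);  v_rel = (7, -11),  |v_rel|² = 170
v_rel×d = (7)·(-17) − (-11)·(2) = -97
since m = R²·170 − (-97)²:  R² = (9409 + 11161) / 170 = 121
R = √121 = 11  ⇒  r_B = 11 − 7 = 4

rB=4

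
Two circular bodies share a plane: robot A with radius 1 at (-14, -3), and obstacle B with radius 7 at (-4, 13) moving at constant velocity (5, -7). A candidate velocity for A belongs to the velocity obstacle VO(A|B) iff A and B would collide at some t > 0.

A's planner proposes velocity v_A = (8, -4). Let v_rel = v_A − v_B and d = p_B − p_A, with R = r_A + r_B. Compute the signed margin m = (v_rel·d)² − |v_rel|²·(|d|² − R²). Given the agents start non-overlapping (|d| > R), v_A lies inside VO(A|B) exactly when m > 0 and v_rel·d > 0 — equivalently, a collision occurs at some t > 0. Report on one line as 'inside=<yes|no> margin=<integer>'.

d = (10, 16),  |d|² = 356;  R = 1+7 = 8,  c = 356−8² = 292
v_rel = (3, 3),  |v_rel|² = 18;  v_rel·d = (3)·(10) + (3)·(16) = 78
18·t² − 156·t + 292 = 0  ⇒  m = 78² − 18·292 = 828
m = 828 > 0,  v_rel·d = 78 > 0  ⇒  inside

inside=yes margin=828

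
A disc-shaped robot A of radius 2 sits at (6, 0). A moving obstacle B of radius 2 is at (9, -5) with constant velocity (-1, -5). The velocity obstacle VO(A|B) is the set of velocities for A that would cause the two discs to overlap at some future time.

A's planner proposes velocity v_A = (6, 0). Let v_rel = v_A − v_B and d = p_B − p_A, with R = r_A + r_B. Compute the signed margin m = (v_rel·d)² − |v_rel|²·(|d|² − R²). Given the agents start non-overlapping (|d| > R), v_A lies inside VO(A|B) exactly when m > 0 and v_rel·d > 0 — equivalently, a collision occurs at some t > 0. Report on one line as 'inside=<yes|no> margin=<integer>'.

d = (3, -5),  |d|² = 34;  R = 2+2 = 4,  c = 34−4² = 18
v_rel = (7, 5),  |v_rel|² = 74;  v_rel·d = (7)·(3) + (5)·(-5) = -4
74·t² + 8·t + 18 = 0  ⇒  m = (-4)² − 74·18 = -1316
m = -1316 < 0,  v_rel·d = -4 < 0  ⇒  outside

inside=no margin=-1316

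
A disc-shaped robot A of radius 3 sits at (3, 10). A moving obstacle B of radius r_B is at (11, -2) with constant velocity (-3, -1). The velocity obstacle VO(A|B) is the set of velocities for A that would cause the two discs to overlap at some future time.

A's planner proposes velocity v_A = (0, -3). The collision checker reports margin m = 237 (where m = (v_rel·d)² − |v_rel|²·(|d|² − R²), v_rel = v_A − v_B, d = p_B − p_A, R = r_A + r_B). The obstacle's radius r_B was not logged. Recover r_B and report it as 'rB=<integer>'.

m = 237
d = (8, -12);  v_rel = (3, -2),  |v_rel|² = 13
v_rel×d = (3)·(-12) − (-2)·(8) = -20
since m = R²·13 − (-20)²:  R² = (400 + 237) / 13 = 49
R = √49 = 7  ⇒  r_B = 7 − 3 = 4

rB=4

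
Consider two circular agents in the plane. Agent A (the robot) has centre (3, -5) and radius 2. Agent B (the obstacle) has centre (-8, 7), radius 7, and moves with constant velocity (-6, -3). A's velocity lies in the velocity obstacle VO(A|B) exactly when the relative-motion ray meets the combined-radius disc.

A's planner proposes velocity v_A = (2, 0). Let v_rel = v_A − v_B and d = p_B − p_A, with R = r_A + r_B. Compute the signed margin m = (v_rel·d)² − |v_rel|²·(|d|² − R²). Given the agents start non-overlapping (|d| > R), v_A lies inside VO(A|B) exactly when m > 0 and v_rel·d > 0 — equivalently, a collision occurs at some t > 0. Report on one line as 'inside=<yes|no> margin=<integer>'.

d = (-11, 12),  |d|² = 265;  R = 2+7 = 9,  c = 265−9² = 184
v_rel = (8, 3),  |v_rel|² = 73;  v_rel·d = (8)·(-11) + (3)·(12) = -52
73·t² + 104·t + 184 = 0  ⇒  m = (-52)² − 73·184 = -10728
m = -10728 < 0,  v_rel·d = -52 < 0  ⇒  outside

inside=no margin=-10728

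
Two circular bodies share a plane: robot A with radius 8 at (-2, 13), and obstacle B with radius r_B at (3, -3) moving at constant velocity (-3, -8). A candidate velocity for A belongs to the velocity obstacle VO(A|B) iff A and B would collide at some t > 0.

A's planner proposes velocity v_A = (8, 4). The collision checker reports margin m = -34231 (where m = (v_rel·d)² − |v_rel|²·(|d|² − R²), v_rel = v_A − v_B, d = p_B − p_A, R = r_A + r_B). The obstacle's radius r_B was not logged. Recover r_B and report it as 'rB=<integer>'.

m = -34231
d = (5, -16);  v_rel = (11, 12),  |v_rel|² = 265
v_rel×d = (11)·(-16) − (12)·(5) = -236
since m = R²·265 − (-236)²:  R² = (55696 + -34231) / 265 = 81
R = √81 = 9  ⇒  r_B = 9 − 8 = 1

rB=1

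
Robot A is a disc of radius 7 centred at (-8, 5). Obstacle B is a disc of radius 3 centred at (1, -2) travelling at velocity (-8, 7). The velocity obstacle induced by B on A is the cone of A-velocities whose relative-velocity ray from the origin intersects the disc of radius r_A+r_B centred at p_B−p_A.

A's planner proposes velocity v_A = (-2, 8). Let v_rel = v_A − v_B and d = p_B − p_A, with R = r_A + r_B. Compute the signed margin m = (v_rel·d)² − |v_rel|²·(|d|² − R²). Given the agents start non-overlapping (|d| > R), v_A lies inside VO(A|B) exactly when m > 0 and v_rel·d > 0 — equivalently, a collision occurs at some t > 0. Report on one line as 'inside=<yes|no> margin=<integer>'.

d = (9, -7),  |d|² = 130;  R = 7+3 = 10,  c = 130−10² = 30
v_rel = (6, 1),  |v_rel|² = 37;  v_rel·d = (6)·(9) + (1)·(-7) = 47
37·t² − 94·t + 30 = 0  ⇒  m = 47² − 37·30 = 1099
m = 1099 > 0,  v_rel·d = 47 > 0  ⇒  inside

inside=yes margin=1099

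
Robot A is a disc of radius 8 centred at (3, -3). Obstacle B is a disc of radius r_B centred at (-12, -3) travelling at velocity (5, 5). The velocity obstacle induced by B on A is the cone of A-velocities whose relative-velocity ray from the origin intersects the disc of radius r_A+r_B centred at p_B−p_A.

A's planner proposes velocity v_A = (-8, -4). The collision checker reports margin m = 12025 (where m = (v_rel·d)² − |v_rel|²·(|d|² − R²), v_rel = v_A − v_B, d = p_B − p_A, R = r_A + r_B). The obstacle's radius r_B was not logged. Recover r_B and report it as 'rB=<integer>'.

m = 12025
d = (-15, 0);  v_rel = (-13, -9),  |v_rel|² = 250
v_rel×d = (-13)·(0) − (-9)·(-15) = -135
since m = R²·250 − (-135)²:  R² = (18225 + 12025) / 250 = 121
R = √121 = 11  ⇒  r_B = 11 − 8 = 3

rB=3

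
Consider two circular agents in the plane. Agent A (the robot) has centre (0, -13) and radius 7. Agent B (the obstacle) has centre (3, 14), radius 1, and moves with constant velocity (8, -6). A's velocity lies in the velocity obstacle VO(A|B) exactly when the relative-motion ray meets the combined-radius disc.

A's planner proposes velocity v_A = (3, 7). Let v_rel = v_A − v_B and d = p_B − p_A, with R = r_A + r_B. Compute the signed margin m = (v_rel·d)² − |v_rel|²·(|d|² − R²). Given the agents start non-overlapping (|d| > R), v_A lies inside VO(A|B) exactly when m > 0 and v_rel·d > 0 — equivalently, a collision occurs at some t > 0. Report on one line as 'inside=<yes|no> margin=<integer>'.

d = (3, 27),  |d|² = 738;  R = 7+1 = 8,  c = 738−8² = 674
v_rel = (-5, 13),  |v_rel|² = 194;  v_rel·d = (-5)·(3) + (13)·(27) = 336
194·t² − 672·t + 674 = 0  ⇒  m = 336² − 194·674 = -17860
m = -17860 < 0,  v_rel·d = 336 > 0  ⇒  outside

inside=no margin=-17860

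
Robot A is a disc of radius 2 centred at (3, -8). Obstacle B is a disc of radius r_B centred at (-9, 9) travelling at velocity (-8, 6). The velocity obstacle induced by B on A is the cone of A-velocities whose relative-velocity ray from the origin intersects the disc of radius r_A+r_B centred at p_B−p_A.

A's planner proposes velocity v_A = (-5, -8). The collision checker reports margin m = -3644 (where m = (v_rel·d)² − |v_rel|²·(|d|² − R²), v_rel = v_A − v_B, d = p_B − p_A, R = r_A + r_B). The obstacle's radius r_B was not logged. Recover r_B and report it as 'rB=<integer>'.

m = -3644
d = (-12, 17);  v_rel = (3, -14),  |v_rel|² = 205
v_rel×d = (3)·(17) − (-14)·(-12) = -117
since m = R²·205 − (-117)²:  R² = (13689 + -3644) / 205 = 49
R = √49 = 7  ⇒  r_B = 7 − 2 = 5

rB=5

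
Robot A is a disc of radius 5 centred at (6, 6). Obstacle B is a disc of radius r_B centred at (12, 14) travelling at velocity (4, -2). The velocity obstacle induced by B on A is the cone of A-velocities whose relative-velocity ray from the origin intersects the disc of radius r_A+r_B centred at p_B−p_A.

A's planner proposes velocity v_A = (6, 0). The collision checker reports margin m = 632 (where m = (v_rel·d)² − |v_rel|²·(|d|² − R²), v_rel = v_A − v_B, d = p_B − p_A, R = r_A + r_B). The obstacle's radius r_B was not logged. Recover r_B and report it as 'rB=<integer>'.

m = 632
d = (6, 8);  v_rel = (2, 2),  |v_rel|² = 8
v_rel×d = (2)·(8) − (2)·(6) = 4
since m = R²·8 − 4²:  R² = (16 + 632) / 8 = 81
R = √81 = 9  ⇒  r_B = 9 − 5 = 4

rB=4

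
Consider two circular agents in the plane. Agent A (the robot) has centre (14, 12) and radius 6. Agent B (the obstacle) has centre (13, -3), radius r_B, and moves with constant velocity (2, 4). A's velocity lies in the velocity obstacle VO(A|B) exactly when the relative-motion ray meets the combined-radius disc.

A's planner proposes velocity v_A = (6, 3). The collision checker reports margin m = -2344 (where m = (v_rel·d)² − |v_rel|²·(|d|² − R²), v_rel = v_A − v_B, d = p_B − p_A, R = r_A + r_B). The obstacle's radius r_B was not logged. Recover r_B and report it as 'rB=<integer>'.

m = -2344
d = (-1, -15);  v_rel = (4, -1),  |v_rel|² = 17
v_rel×d = (4)·(-15) − (-1)·(-1) = -61
since m = R²·17 − (-61)²:  R² = (3721 + -2344) / 17 = 81
R = √81 = 9  ⇒  r_B = 9 − 6 = 3

rB=3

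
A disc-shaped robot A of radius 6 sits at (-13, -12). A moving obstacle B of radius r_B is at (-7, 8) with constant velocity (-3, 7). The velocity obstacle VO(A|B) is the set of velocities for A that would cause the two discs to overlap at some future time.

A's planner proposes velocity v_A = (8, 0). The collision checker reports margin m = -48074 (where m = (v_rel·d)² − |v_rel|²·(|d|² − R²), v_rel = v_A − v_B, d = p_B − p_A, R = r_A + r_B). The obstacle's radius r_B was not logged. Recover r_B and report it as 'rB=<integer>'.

m = -48074
d = (6, 20);  v_rel = (11, -7),  |v_rel|² = 170
v_rel×d = (11)·(20) − (-7)·(6) = 262
since m = R²·170 − 262²:  R² = (68644 + -48074) / 170 = 121
R = √121 = 11  ⇒  r_B = 11 − 6 = 5

rB=5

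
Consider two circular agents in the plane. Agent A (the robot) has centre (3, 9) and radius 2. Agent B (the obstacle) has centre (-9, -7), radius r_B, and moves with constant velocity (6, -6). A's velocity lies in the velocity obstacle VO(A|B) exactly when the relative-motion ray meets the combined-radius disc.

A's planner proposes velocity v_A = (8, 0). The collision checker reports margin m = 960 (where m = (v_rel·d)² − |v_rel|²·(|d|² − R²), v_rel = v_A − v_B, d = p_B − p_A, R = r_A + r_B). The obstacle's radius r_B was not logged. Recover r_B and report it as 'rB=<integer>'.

m = 960
d = (-12, -16);  v_rel = (2, 6),  |v_rel|² = 40
v_rel×d = (2)·(-16) − (6)·(-12) = 40
since m = R²·40 − 40²:  R² = (1600 + 960) / 40 = 64
R = √64 = 8  ⇒  r_B = 8 − 2 = 6

rB=6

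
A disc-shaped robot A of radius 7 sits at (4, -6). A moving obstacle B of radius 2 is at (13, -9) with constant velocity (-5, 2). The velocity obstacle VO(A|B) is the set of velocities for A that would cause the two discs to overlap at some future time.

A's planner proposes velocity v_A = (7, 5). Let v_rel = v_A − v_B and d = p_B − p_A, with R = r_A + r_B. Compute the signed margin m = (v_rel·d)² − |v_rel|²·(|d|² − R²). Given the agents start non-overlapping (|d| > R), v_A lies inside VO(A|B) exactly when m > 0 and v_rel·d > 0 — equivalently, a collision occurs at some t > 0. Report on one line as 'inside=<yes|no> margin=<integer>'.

d = (9, -3),  |d|² = 90;  R = 7+2 = 9,  c = 90−9² = 9
v_rel = (12, 3),  |v_rel|² = 153;  v_rel·d = (12)·(9) + (3)·(-3) = 99
153·t² − 198·t + 9 = 0  ⇒  m = 99² − 153·9 = 8424
m = 8424 > 0,  v_rel·d = 99 > 0  ⇒  inside

inside=yes margin=8424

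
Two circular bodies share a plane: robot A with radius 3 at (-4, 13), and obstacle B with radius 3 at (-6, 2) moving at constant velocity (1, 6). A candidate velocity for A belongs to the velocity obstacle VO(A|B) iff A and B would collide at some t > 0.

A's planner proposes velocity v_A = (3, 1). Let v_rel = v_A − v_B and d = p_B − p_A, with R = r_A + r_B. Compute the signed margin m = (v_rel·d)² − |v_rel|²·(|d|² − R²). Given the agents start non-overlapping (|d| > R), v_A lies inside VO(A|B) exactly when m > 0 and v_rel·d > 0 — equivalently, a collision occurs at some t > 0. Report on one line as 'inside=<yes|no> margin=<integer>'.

d = (-2, -11),  |d|² = 125;  R = 3+3 = 6,  c = 125−6² = 89
v_rel = (2, -5),  |v_rel|² = 29;  v_rel·d = (2)·(-2) + (-5)·(-11) = 51
29·t² − 102·t + 89 = 0  ⇒  m = 51² − 29·89 = 20
m = 20 > 0,  v_rel·d = 51 > 0  ⇒  inside

inside=yes margin=20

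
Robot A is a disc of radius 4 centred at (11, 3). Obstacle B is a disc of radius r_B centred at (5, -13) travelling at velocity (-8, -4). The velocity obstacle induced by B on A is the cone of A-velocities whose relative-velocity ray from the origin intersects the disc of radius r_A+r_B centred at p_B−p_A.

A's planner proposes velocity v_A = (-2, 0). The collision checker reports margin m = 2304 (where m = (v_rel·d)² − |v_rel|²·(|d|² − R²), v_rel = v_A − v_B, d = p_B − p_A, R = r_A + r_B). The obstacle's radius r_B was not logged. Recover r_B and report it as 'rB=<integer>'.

m = 2304
d = (-6, -16);  v_rel = (6, 4),  |v_rel|² = 52
v_rel×d = (6)·(-16) − (4)·(-6) = -72
since m = R²·52 − (-72)²:  R² = (5184 + 2304) / 52 = 144
R = √144 = 12  ⇒  r_B = 12 − 4 = 8

rB=8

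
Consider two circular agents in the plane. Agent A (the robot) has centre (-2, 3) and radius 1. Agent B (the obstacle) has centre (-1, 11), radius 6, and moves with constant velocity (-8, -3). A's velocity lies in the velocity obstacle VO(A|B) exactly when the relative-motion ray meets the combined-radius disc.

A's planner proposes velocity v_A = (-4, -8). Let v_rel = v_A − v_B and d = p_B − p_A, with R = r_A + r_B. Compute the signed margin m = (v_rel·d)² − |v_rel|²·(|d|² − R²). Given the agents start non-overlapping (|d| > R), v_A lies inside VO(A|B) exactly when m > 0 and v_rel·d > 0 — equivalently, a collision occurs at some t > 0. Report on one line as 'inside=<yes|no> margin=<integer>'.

d = (1, 8),  |d|² = 65;  R = 1+6 = 7,  c = 65−7² = 16
v_rel = (4, -5),  |v_rel|² = 41;  v_rel·d = (4)·(1) + (-5)·(8) = -36
41·t² + 72·t + 16 = 0  ⇒  m = (-36)² − 41·16 = 640
m = 640 > 0,  v_rel·d = -36 < 0  ⇒  outside

inside=no margin=640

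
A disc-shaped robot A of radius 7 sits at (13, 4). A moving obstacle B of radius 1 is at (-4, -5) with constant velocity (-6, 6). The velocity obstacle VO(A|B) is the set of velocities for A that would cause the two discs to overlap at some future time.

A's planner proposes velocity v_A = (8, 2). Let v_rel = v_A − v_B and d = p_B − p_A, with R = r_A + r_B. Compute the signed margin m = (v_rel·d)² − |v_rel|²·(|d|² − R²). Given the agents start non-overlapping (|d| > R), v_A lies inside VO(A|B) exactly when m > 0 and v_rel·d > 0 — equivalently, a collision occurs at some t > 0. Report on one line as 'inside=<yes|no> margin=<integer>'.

d = (-17, -9),  |d|² = 370;  R = 7+1 = 8,  c = 370−8² = 306
v_rel = (14, -4),  |v_rel|² = 212;  v_rel·d = (14)·(-17) + (-4)·(-9) = -202
212·t² + 404·t + 306 = 0  ⇒  m = (-202)² − 212·306 = -24068
m = -24068 < 0,  v_rel·d = -202 < 0  ⇒  outside

inside=no margin=-24068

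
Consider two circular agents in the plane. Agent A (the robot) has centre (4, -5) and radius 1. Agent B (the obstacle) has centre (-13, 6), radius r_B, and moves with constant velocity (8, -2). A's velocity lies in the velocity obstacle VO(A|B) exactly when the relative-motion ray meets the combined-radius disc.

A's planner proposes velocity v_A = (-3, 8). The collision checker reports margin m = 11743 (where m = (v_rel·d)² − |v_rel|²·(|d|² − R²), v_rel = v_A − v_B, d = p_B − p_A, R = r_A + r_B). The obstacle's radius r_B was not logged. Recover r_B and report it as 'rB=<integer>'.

m = 11743
d = (-17, 11);  v_rel = (-11, 10),  |v_rel|² = 221
v_rel×d = (-11)·(11) − (10)·(-17) = 49
since m = R²·221 − 49²:  R² = (2401 + 11743) / 221 = 64
R = √64 = 8  ⇒  r_B = 8 − 1 = 7

rB=7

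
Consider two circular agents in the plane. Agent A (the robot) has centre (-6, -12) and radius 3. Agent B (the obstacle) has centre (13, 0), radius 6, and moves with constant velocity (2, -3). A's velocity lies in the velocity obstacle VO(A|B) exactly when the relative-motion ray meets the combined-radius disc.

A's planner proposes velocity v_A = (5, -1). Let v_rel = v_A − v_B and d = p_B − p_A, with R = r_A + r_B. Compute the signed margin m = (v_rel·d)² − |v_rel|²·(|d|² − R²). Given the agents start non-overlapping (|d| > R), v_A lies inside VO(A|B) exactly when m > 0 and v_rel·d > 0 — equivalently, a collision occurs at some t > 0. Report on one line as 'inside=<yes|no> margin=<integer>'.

d = (19, 12),  |d|² = 505;  R = 3+6 = 9,  c = 505−9² = 424
v_rel = (3, 2),  |v_rel|² = 13;  v_rel·d = (3)·(19) + (2)·(12) = 81
13·t² − 162·t + 424 = 0  ⇒  m = 81² − 13·424 = 1049
m = 1049 > 0,  v_rel·d = 81 > 0  ⇒  inside

inside=yes margin=1049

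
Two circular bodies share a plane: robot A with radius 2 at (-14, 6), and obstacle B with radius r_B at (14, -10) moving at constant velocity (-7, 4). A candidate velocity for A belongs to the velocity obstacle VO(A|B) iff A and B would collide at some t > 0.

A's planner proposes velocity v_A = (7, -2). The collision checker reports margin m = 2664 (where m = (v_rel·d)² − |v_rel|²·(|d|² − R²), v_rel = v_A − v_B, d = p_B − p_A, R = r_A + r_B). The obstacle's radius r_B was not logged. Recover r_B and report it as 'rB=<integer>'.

m = 2664
d = (28, -16);  v_rel = (14, -6),  |v_rel|² = 232
v_rel×d = (14)·(-16) − (-6)·(28) = -56
since m = R²·232 − (-56)²:  R² = (3136 + 2664) / 232 = 25
R = √25 = 5  ⇒  r_B = 5 − 2 = 3

rB=3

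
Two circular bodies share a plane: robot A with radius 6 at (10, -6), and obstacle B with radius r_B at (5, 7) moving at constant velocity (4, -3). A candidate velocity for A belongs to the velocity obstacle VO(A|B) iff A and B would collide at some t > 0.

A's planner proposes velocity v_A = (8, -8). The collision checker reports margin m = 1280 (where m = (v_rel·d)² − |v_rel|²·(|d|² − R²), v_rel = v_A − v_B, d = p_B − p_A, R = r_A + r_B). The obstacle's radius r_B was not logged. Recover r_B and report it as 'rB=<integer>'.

m = 1280
d = (-5, 13);  v_rel = (4, -5),  |v_rel|² = 41
v_rel×d = (4)·(13) − (-5)·(-5) = 27
since m = R²·41 − 27²:  R² = (729 + 1280) / 41 = 49
R = √49 = 7  ⇒  r_B = 7 − 6 = 1

rB=1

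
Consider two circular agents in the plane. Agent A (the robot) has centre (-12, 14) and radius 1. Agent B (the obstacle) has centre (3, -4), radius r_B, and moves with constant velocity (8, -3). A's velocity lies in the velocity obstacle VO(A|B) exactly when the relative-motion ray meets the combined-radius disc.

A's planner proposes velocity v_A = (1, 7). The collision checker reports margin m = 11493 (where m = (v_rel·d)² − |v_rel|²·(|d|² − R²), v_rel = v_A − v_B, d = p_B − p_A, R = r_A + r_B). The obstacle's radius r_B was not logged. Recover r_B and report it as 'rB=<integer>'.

m = 11493
d = (15, -18);  v_rel = (-7, 10),  |v_rel|² = 149
v_rel×d = (-7)·(-18) − (10)·(15) = -24
since m = R²·149 − (-24)²:  R² = (576 + 11493) / 149 = 81
R = √81 = 9  ⇒  r_B = 9 − 1 = 8

rB=8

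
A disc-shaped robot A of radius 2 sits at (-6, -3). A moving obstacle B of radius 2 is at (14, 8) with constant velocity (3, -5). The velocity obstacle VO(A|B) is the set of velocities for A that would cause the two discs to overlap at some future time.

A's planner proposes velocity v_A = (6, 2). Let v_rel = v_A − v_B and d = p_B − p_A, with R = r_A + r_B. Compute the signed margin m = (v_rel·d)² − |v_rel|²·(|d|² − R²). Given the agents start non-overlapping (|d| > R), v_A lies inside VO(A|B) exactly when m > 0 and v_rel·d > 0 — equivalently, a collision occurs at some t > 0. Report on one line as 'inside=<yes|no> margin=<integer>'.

d = (20, 11),  |d|² = 521;  R = 2+2 = 4,  c = 521−4² = 505
v_rel = (3, 7),  |v_rel|² = 58;  v_rel·d = (3)·(20) + (7)·(11) = 137
58·t² − 274·t + 505 = 0  ⇒  m = 137² − 58·505 = -10521
m = -10521 < 0,  v_rel·d = 137 > 0  ⇒  outside

inside=no margin=-10521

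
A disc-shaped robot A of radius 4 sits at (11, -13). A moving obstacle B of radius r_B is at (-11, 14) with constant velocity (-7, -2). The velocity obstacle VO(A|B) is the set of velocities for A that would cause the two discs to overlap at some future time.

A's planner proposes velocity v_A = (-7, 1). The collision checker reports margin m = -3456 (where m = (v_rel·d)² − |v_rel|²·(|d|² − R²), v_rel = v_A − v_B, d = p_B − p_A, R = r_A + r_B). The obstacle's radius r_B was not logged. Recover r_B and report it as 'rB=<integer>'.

m = -3456
d = (-22, 27);  v_rel = (0, 3),  |v_rel|² = 9
v_rel×d = (0)·(27) − (3)·(-22) = 66
since m = R²·9 − 66²:  R² = (4356 + -3456) / 9 = 100
R = √100 = 10  ⇒  r_B = 10 − 4 = 6

rB=6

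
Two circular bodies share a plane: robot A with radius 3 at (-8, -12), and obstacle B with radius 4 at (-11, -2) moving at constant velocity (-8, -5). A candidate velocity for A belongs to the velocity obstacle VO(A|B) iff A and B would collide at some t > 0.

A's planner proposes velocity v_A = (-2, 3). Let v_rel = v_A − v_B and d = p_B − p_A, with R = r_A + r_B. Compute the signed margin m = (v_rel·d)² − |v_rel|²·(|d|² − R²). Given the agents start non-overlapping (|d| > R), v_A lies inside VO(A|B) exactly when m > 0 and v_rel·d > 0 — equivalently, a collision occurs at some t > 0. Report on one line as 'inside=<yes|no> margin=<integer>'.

d = (-3, 10),  |d|² = 109;  R = 3+4 = 7,  c = 109−7² = 60
v_rel = (6, 8),  |v_rel|² = 100;  v_rel·d = (6)·(-3) + (8)·(10) = 62
100·t² − 124·t + 60 = 0  ⇒  m = 62² − 100·60 = -2156
m = -2156 < 0,  v_rel·d = 62 > 0  ⇒  outside

inside=no margin=-2156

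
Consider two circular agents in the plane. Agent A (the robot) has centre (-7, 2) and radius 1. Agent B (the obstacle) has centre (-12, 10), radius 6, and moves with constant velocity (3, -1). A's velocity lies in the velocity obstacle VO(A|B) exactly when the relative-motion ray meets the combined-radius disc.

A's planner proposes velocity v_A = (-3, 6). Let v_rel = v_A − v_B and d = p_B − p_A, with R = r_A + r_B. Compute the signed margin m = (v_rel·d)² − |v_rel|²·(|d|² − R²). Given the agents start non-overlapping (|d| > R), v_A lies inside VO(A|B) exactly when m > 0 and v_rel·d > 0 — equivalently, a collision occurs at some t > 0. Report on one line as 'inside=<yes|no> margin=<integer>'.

d = (-5, 8),  |d|² = 89;  R = 1+6 = 7,  c = 89−7² = 40
v_rel = (-6, 7),  |v_rel|² = 85;  v_rel·d = (-6)·(-5) + (7)·(8) = 86
85·t² − 172·t + 40 = 0  ⇒  m = 86² − 85·40 = 3996
m = 3996 > 0,  v_rel·d = 86 > 0  ⇒  inside

inside=yes margin=3996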